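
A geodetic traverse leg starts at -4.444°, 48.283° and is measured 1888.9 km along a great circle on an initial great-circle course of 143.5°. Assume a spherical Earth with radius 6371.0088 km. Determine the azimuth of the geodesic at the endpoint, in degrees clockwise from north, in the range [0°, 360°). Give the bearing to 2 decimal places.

final bearing 141.44°

Central angle δ = d/R = 0.296484 rad.
Converting: φ₁ = -0.077562 rad, θ = 2.504547 rad.
Destination latitude: φ₂ = arcsin( sin φ₁ cos δ + cos φ₁ sin δ cos θ ) = arcsin(-0.308252) = -17.954°.
Then Δλ = atan2(0.173260, 0.932485) = 0.183710 rad, from sin θ sin δ cos φ₁ over cos δ − sin φ₁ sin φ₂.
λ₂ = λ₁ + Δλ = 58.809°.
The forward bearing on arrival equals the back-azimuth from the destination plus 180°.
Back-azimuth from P₂ (-17.95°, 58.81°) to P₁ (-4.44°, 48.28°), with Δλ' = λ₁ − λ₂ = -10.53°: atan2( sin Δλ' cos φ₁ , cos φ₂ sin φ₁ − sin φ₂ cos φ₁ cos Δλ' ) = 321.44°.
Final bearing = (321.44° + 180°) mod 360° = 141.44°.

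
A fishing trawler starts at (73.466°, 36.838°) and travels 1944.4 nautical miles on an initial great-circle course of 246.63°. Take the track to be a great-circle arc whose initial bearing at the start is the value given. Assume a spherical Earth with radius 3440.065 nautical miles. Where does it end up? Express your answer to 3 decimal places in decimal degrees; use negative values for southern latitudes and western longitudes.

δ = 1944.4/3440.065 = 0.565222 rad (32.3848°).
With φ₁ = 73.466° = 1.282224 rad and θ = 246.63° = 4.304506 rad:
sin φ₂ = sin φ₁ cos δ + cos φ₁ sin δ cos θ = (0.958651)(0.844470) + (0.284584)(0.535603)(-0.396667) = 0.749090
φ₂ = asin(0.749090) = 0.846688 rad = 48.512°.
Then Δλ = atan2(-0.139920, 0.126354) = -0.836302 rad, from sin θ sin δ cos φ₁ over cos δ − sin φ₁ sin φ₂.
Hence λ₂ = 36.838° + -47.917° = -11.079°.

latitude 48.512°, longitude -11.079°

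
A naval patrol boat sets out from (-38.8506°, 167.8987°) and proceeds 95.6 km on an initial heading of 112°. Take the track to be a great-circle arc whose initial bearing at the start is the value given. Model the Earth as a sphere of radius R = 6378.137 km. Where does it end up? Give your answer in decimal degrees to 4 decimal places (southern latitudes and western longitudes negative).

The arc subtends δ = 95.6/6378.137 = 0.014989 rad at the centre.
Converting: φ₁ = -0.678071 rad, θ = 1.954769 rad.
sin φ₂ = sin φ₁ cos δ + cos φ₁ sin δ cos θ = (-0.627292)(0.999888) + (0.778784)(0.014988)(-0.374607) = -0.631594
φ₂ = asin(-0.631594) = -0.683607 rad = -39.1678°.
Then Δλ = atan2(0.010823, 0.603694) = 0.017925 rad, from sin θ sin δ cos φ₁ over cos δ − sin φ₁ sin φ₂.
Hence λ₂ = 167.8987° + 1.0270° = 168.9257°.

latitude -39.1678°, longitude 168.9257°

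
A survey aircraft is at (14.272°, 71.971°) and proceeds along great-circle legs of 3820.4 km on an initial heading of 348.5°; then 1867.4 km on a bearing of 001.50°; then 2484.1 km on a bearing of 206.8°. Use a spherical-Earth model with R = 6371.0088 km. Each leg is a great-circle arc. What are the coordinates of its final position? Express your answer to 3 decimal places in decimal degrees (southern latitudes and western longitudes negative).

latitude 43.506°, longitude 49.688°

Apply the spherical direct solution leg by leg, carrying full precision between legs.
Leg 1: from (14.272°, 71.971°), δ = 3820.4/6371.0088 = 0.599654 rad, θ = 348.5° → φ = 47.687°, λ = 62.350°.
Leg 2: from (47.687°, 62.350°), δ = 1867.4/6371.0088 = 0.293109 rad, θ = 1.5° → φ = 64.472°, λ = 63.355°.
Leg 3: from (64.472°, 63.355°), δ = 2484.1/6371.0088 = 0.389907 rad, θ = 206.8° → φ = 43.506°, λ = 49.688°.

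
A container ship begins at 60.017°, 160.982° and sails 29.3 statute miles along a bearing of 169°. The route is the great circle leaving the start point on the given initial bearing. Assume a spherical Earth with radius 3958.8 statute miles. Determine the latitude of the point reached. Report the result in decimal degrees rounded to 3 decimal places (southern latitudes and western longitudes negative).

δ = 29.3/3958.8 = 0.007401 rad (0.4241°).
Start latitude φ₁ = 1.047494 rad; initial bearing θ = 2.949606 rad.
Destination latitude: φ₂ = arcsin( sin φ₁ cos δ + cos φ₁ sin δ cos θ ) = arcsin(0.862519) = 59.601°.
Then Δλ = atan2(0.000706, 0.252881) = 0.002791 rad, from sin θ sin δ cos φ₁ over cos δ − sin φ₁ sin φ₂.
λ₂ = 160.982° + 0.160° = 161.142°.

latitude 59.601°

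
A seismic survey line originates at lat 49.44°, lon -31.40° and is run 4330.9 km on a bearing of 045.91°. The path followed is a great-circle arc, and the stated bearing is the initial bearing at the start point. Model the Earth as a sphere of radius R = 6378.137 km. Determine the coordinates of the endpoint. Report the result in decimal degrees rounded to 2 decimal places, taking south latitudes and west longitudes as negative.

δ = 4330.9/6378.137 = 0.679023 rad (38.9051°).
With φ₁ = 49.44° = 0.862891 rad and θ = 45.91° = 0.801281 rad:
Applying the spherical law of cosines for sides, sin φ₂ = sin φ₁ cos δ + cos φ₁ sin δ cos θ = 0.875350, so φ₂ = 61.09°.
Δλ = atan2( sin θ sin δ cos φ₁ , cos δ − sin φ₁ sin φ₂ ) = atan2(0.293314, 0.113161) = 1.202590 rad = 68.90°.
Hence λ₂ = -31.40° + 68.90° = 37.50°.

latitude 61.09°, longitude 37.50°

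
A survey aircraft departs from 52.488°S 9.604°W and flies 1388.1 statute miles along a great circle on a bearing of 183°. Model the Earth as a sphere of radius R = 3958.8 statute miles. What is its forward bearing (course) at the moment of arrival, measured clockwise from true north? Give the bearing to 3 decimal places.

The arc subtends δ = 1388.1/3958.8 = 0.350637 rad at the centre.
Converting: φ₁ = -0.916088 rad, θ = 3.193953 rad.
Applying the spherical law of cosines for sides, sin φ₂ = sin φ₁ cos δ + cos φ₁ sin δ cos θ = -0.953839, so φ₂ = -72.523°.
For the longitude increment, Δλ = atan2( sin θ sin δ cos φ₁, cos δ − sin φ₁ sin φ₂ ) = atan2(-0.010947, 0.182545) = -3.432°.
λ₂ = -9.604° + -3.432° = -13.036°.
The forward bearing on arrival equals the back-azimuth from the destination plus 180°.
Back-azimuth from P₂ (-72.523°, -13.036°) to P₁ (-52.488°, -9.604°), with Δλ' = λ₁ − λ₂ = 3.432°: atan2( sin Δλ' cos φ₁ , cos φ₂ sin φ₁ − sin φ₂ cos φ₁ cos Δλ' ) = 6.091°.
Final bearing = (6.091° + 180°) mod 360° = 186.091°.

final bearing 186.091°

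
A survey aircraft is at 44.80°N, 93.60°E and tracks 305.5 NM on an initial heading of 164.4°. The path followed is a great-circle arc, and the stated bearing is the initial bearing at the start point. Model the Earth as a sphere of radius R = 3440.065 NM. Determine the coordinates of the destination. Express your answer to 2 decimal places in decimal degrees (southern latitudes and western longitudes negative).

latitude 39.88°, longitude 95.38°

δ = 305.5/3440.065 = 0.088806 rad (5.0882°).
Start latitude φ₁ = 0.781908 rad; initial bearing θ = 2.869321 rad.
sin φ₂ = sin φ₁ cos δ + cos φ₁ sin δ cos θ = (0.704634)(0.996059) + (0.709571)(0.088690)(-0.963163) = 0.641244
φ₂ = asin(0.641244) = 0.696118 rad = 39.88°.
Then Δλ = atan2(0.016924, 0.544217) = 0.031087 rad, from sin θ sin δ cos φ₁ over cos δ − sin φ₁ sin φ₂.
Hence λ₂ = 93.60° + 1.78° = 95.38°.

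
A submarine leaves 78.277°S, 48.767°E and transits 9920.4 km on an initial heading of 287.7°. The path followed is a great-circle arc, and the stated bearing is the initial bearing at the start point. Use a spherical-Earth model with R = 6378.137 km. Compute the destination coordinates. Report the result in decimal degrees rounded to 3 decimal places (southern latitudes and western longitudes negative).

latitude 2.675°, longitude -23.708°

Angular distance δ = d/R = 9920.4 / 6378.137 = 1.555376 rad.
With φ₁ = -78.277° = -1.366191 rad and θ = 287.7° = 5.021312 rad:
sin φ₂ = sin φ₁ cos δ + cos φ₁ sin δ cos θ = (-0.979141)(0.015420) + (0.203180)(0.999881)(0.304033) = 0.046668
φ₂ = asin(0.046668) = 0.046685 rad = 2.675°.
For the longitude increment, Δλ = atan2( sin θ sin δ cos φ₁, cos δ − sin φ₁ sin φ₂ ) = atan2(-0.193539, 0.061114) = -72.475°.
Hence λ₂ = 48.767° + -72.475° = -23.708°.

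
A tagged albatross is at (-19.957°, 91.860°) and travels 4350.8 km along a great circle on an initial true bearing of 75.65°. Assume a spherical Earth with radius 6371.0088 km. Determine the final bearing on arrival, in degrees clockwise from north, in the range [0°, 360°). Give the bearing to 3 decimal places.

The arc subtends δ = 4350.8/6371.0088 = 0.682906 rad at the centre.
Converting: φ₁ = -0.348315 rad, θ = 1.320342 rad.
sin φ₂ = sin φ₁ cos δ + cos φ₁ sin δ cos θ = (-0.341315)(0.775742) + (0.939949)(0.631050)(0.247845) = -0.117762
φ₂ = asin(-0.117762) = -0.118036 rad = -6.763°.
Δλ = atan2( sin θ sin δ cos φ₁ , cos δ − sin φ₁ sin φ₂ ) = atan2(0.574648, 0.735548) = 0.663204 rad = 37.999°.
λ₂ = 91.860° + 37.999° = 129.859°.
The forward bearing on arrival equals the back-azimuth from the destination plus 180°.
Back-azimuth from P₂ (-6.763°, 129.859°) to P₁ (-19.957°, 91.860°), with Δλ' = λ₁ − λ₂ = -37.999°: atan2( sin Δλ' cos φ₁ , cos φ₂ sin φ₁ − sin φ₂ cos φ₁ cos Δλ' ) = 246.492°.
Final bearing = (246.492° + 180°) mod 360° = 66.492°.

final bearing 66.492°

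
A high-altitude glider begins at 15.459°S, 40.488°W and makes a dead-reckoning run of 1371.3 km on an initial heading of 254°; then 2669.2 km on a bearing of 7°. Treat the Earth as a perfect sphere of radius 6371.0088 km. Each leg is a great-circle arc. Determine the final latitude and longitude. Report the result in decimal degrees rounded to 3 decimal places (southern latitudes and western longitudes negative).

Apply the spherical direct solution leg by leg, carrying full precision between legs.
Leg 1: from (-15.459°, -40.488°), δ = 1371.3/6371.0088 = 0.215241 rad, θ = 254° → φ = -18.490°, λ = -52.991°.
Leg 2: from (-18.490°, -52.991°), δ = 2669.2/6371.0088 = 0.418960 rad, θ = 7° → φ = 5.349°, λ = -50.136°.

latitude 5.349°, longitude -50.136°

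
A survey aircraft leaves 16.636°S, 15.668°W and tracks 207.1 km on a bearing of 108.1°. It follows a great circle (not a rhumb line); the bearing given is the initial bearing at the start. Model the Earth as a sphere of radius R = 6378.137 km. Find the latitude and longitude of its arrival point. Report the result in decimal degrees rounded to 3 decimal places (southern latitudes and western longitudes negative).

The arc subtends δ = 207.1/6378.137 = 0.032470 rad at the centre.
Start latitude φ₁ = -0.290353 rad; initial bearing θ = 1.886701 rad.
sin φ₂ = sin φ₁ cos δ + cos φ₁ sin δ cos θ = (-0.286290)(0.999473) + (0.958143)(0.032465)(-0.310676) = -0.295803
φ₂ = asin(-0.295803) = -0.300296 rad = -17.206°.
Δλ = atan2( sin θ sin δ cos φ₁ , cos δ − sin φ₁ sin φ₂ ) = atan2(0.029566, 0.914787) = 0.032309 rad = 1.851°.
λ₂ = -15.668° + 1.851° = -13.817°.

latitude -17.206°, longitude -13.817°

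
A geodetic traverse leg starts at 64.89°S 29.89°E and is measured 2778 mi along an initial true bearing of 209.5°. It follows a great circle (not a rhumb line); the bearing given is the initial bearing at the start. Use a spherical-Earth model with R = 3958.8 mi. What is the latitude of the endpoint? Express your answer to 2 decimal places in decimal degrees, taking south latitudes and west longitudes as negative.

δ = 2778/3958.8 = 0.701728 rad (40.2060°).
With φ₁ = -64.89° = -1.132544 rad and θ = 209.5° = 3.656465 rad:
Applying the spherical law of cosines for sides, sin φ₂ = sin φ₁ cos δ + cos φ₁ sin δ cos θ = -0.929976, so φ₂ = -68.43°.
For the longitude increment, Δλ = atan2( sin θ sin δ cos φ₁, cos δ − sin φ₁ sin φ₂ ) = atan2(-0.134894, -0.078360) = -120.15°.
Hence λ₂ = 29.89° + -120.15° = -90.26°.

latitude -68.43°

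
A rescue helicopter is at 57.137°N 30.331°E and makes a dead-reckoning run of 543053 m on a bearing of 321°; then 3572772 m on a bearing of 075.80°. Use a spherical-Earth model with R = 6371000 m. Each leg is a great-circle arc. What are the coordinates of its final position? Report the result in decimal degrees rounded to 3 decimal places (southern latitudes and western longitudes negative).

Apply the spherical direct solution leg by leg, carrying full precision between legs.
Leg 1: from (57.137°, 30.331°), δ = 543053/6371000 = 0.085238 rad, θ = 321° → φ = 60.788°, λ = 24.028°.
Leg 2: from (60.788°, 24.028°), δ = 3572772/6371000 = 0.560787 rad, θ = 75.8° → φ = 53.399°, λ = 83.884°.

latitude 53.399°, longitude 83.884°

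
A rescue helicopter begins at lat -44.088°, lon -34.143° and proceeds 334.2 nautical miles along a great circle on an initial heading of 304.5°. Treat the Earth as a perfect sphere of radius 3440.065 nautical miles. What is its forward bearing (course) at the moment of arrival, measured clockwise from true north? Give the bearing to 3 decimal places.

final bearing 308.592°

The arc subtends δ = 334.2/3440.065 = 0.097149 rad at the centre.
With φ₁ = -44.088° = -0.769481 rad and θ = 304.5° = 5.314528 rad:
Applying the spherical law of cosines for sides, sin φ₂ = sin φ₁ cos δ + cos φ₁ sin δ cos θ = -0.653020, so φ₂ = -40.770°.
Then Δλ = atan2(-0.057417, 0.540938) = -0.105747 rad, from sin θ sin δ cos φ₁ over cos δ − sin φ₁ sin φ₂.
Hence λ₂ = -34.143° + -6.059° = -40.202°.
The forward bearing on arrival equals the back-azimuth from the destination plus 180°.
Back-azimuth from P₂ (-40.770°, -40.202°) to P₁ (-44.088°, -34.143°), with Δλ' = λ₁ − λ₂ = 6.059°: atan2( sin Δλ' cos φ₁ , cos φ₂ sin φ₁ − sin φ₂ cos φ₁ cos Δλ' ) = 128.592°.
Final bearing = (128.592° + 180°) mod 360° = 308.592°.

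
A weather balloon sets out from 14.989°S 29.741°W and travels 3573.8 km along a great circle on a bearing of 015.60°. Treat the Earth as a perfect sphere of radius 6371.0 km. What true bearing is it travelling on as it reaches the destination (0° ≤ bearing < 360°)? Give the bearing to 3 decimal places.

The arc subtends δ = 3573.8/6371 = 0.560948 rad at the centre.
Start latitude φ₁ = -0.261607 rad; initial bearing θ = 0.272271 rad.
sin φ₂ = sin φ₁ cos δ + cos φ₁ sin δ cos θ = (-0.258634)(0.846751) + (0.965975)(0.531989)(0.963163) = 0.275960
φ₂ = asin(0.275960) = 0.279588 rad = 16.019°.
For the longitude increment, Δλ = atan2( sin θ sin δ cos φ₁, cos δ − sin φ₁ sin φ₂ ) = atan2(0.138195, 0.918124) = 8.560°.
λ₂ = λ₁ + Δλ = -21.181°.
The forward bearing on arrival equals the back-azimuth from the destination plus 180°.
Back-azimuth from P₂ (16.019°, -21.181°) to P₁ (-14.989°, -29.741°), with Δλ' = λ₁ − λ₂ = -8.560°: atan2( sin Δλ' cos φ₁ , cos φ₂ sin φ₁ − sin φ₂ cos φ₁ cos Δλ' ) = 195.680°.
Final bearing = (195.680° + 180°) mod 360° = 15.680°.

final bearing 15.680°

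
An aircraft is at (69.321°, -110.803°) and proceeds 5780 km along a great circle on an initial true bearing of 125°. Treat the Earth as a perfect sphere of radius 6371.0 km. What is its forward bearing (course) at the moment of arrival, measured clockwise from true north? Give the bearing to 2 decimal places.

final bearing 161.45°

Central angle δ = d/R = 0.907236 rad.
Start latitude φ₁ = 1.209880 rad; initial bearing θ = 2.181662 rad.
Applying the spherical law of cosines for sides, sin φ₂ = sin φ₁ cos δ + cos φ₁ sin δ cos θ = 0.416675, so φ₂ = 24.625°.
Δλ = atan2( sin θ sin δ cos φ₁ , cos δ − sin φ₁ sin φ₂ ) = atan2(0.227887, 0.226095) = 0.789345 rad = 45.226°.
λ₂ = λ₁ + Δλ = -65.577°.
The forward bearing on arrival equals the back-azimuth from the destination plus 180°.
Back-azimuth from P₂ (24.62°, -65.58°) to P₁ (69.32°, -110.80°), with Δλ' = λ₁ − λ₂ = -45.23°: atan2( sin Δλ' cos φ₁ , cos φ₂ sin φ₁ − sin φ₂ cos φ₁ cos Δλ' ) = 341.45°.
Final bearing = (341.45° + 180°) mod 360° = 161.45°.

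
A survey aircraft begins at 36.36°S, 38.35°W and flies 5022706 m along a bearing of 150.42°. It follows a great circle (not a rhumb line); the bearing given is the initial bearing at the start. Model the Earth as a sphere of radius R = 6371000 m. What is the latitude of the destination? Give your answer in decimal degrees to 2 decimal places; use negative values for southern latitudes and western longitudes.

The arc subtends δ = 5022706/6371000 = 0.788370 rad at the centre.
Start latitude φ₁ = -0.634602 rad; initial bearing θ = 2.625324 rad.
Applying the spherical law of cosines for sides, sin φ₂ = sin φ₁ cos δ + cos φ₁ sin δ cos θ = -0.914657, so φ₂ = -66.16°.
Δλ = atan2( sin θ sin δ cos φ₁ , cos δ − sin φ₁ sin φ₂ ) = atan2(0.281931, 0.162741) = 1.047281 rad = 60.00°.
Hence λ₂ = -38.35° + 60.00° = 21.65°.

latitude -66.16°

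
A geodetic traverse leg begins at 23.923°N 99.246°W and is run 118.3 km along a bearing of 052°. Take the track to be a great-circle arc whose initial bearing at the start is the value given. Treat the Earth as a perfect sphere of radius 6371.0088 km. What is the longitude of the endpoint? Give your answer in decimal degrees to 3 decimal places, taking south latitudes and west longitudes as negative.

The arc subtends δ = 118.3/6371.0088 = 0.018568 rad at the centre.
Start latitude φ₁ = 0.417535 rad; initial bearing θ = 0.907571 rad.
Applying the spherical law of cosines for sides, sin φ₂ = sin φ₁ cos δ + cos φ₁ sin δ cos θ = 0.415888, so φ₂ = 24.575°.
Δλ = atan2( sin θ sin δ cos φ₁ , cos δ − sin φ₁ sin φ₂ ) = atan2(0.013374, 0.831182) = 0.016089 rad = 0.922°.
λ₂ = -99.246° + 0.922° = -98.324°.

longitude -98.324°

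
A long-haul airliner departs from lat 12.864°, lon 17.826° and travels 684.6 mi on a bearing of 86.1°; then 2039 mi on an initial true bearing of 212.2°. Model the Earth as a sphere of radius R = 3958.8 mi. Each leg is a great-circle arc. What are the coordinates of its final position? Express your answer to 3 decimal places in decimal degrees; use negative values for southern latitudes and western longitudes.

latitude -11.817°, longitude 12.433°

Apply the spherical direct solution leg by leg, carrying full precision between legs.
Leg 1: from (12.864°, 17.826°), δ = 684.6/3958.8 = 0.172931 rad, θ = 86.1° → φ = 13.340°, λ = 27.988°.
Leg 2: from (13.340°, 27.988°), δ = 2039/3958.8 = 0.515055 rad, θ = 212.2° → φ = -11.817°, λ = 12.433°.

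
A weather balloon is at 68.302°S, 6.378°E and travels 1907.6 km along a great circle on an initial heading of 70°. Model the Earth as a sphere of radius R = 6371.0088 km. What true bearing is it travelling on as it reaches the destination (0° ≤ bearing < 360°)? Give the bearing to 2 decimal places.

Angular distance δ = d/R = 1907.6 / 6371.0088 = 0.299419 rad.
Converting: φ₁ = -1.192095 rad, θ = 1.221730 rad.
Destination latitude: φ₂ = arcsin( sin φ₁ cos δ + cos φ₁ sin δ cos θ ) = arcsin(-0.850508) = -58.267°.
Δλ = atan2( sin θ sin δ cos φ₁ , cos δ − sin φ₁ sin φ₂ ) = atan2(0.102476, 0.165263) = 0.555054 rad = 31.802°.
λ₂ = 6.378° + 31.802° = 38.180°.
The forward bearing on arrival equals the back-azimuth from the destination plus 180°.
Back-azimuth from P₂ (-58.27°, 38.18°) to P₁ (-68.30°, 6.38°), with Δλ' = λ₁ − λ₂ = -31.80°: atan2( sin Δλ' cos φ₁ , cos φ₂ sin φ₁ − sin φ₂ cos φ₁ cos Δλ' ) = 221.34°.
Final bearing = (221.34° + 180°) mod 360° = 41.34°.

final bearing 41.34°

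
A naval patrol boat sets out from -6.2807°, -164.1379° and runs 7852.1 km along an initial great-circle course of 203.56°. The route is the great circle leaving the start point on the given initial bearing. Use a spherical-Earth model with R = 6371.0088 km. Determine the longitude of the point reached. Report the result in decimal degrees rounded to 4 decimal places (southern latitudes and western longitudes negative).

The arc subtends δ = 7852.1/6371.0088 = 1.232474 rad at the centre.
Start latitude φ₁ = -0.109619 rad; initial bearing θ = 3.552792 rad.
sin φ₂ = sin φ₁ cos δ + cos φ₁ sin δ cos θ = (-0.109399)(0.331905) + (0.993998)(0.943313)(-0.916642) = -0.895800
φ₂ = asin(-0.895800) = -1.110229 rad = -63.6114°.
Δλ = atan2( sin θ sin δ cos φ₁ , cos δ − sin φ₁ sin φ₂ ) = atan2(-0.374788, 0.233905) = -1.012844 rad = -58.0317°.
λ₂ = -164.1379° + -58.0317° = -222.1696°, normalized to (−180°, 180°] → 137.8304°.

longitude 137.8304°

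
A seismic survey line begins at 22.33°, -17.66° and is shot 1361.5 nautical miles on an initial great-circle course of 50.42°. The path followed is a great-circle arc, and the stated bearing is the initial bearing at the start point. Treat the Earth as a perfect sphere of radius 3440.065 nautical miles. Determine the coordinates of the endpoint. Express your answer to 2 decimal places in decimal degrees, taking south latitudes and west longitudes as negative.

Central angle δ = d/R = 0.395777 rad.
Converting: φ₁ = 0.389732 rad, θ = 0.879995 rad.
sin φ₂ = sin φ₁ cos δ + cos φ₁ sin δ cos θ = (0.379941)(0.922697) + (0.925011)(0.385526)(0.637155) = 0.577789
φ₂ = asin(0.577789) = 0.616018 rad = 35.30°.
For the longitude increment, Δλ = atan2( sin θ sin δ cos φ₁, cos δ − sin φ₁ sin φ₂ ) = atan2(0.274856, 0.703172) = 21.35°.
λ₂ = -17.66° + 21.35° = 3.69°.

latitude 35.30°, longitude 3.69°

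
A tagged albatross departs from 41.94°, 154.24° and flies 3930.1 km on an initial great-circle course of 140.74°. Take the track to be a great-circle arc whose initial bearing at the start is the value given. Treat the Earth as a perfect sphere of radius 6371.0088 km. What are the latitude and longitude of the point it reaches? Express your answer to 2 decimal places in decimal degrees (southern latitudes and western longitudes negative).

latitude 12.24°, longitude 176.24°

δ = 3930.1/6371.0088 = 0.616872 rad (35.3442°).
Start latitude φ₁ = 0.731991 rad; initial bearing θ = 2.456376 rad.
Destination latitude: φ₂ = arcsin( sin φ₁ cos δ + cos φ₁ sin δ cos θ ) = arcsin(0.211992) = 12.24°.
Then Δλ = atan2(0.272314, 0.674006) = 0.383970 rad, from sin θ sin δ cos φ₁ over cos δ − sin φ₁ sin φ₂.
λ₂ = λ₁ + Δλ = 176.24°.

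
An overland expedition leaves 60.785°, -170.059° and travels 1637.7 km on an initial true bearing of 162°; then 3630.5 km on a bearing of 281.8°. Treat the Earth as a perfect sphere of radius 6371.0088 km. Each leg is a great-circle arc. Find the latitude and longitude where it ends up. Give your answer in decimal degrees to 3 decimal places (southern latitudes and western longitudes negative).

latitude 43.411°, longitude 149.869°

Apply the spherical direct solution leg by leg, carrying full precision between legs.
Leg 1: from (60.785°, -170.059°), δ = 1637.7/6371.0088 = 0.257055 rad, θ = 162° → φ = 46.561°, λ = -163.498°.
Leg 2: from (46.561°, -163.498°), δ = 3630.5/6371.0088 = 0.569847 rad, θ = 281.8° → φ = 43.411°, λ = 149.869°.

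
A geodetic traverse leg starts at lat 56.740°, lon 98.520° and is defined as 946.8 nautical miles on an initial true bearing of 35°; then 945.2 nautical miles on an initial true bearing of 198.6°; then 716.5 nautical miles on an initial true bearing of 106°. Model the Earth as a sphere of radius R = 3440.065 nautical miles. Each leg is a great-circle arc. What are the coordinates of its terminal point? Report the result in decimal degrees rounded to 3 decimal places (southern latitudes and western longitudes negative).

latitude 48.052°, longitude 132.133°

Apply the spherical direct solution leg by leg, carrying full precision between legs.
Leg 1: from (56.740°, 98.520°), δ = 946.8/3440.065 = 0.275227 rad, θ = 35° → φ = 67.943°, λ = 123.045°.
Leg 2: from (67.943°, 123.045°), δ = 945.2/3440.065 = 0.274762 rad, θ = 198.6° → φ = 52.701°, λ = 114.835°.
Leg 3: from (52.701°, 114.835°), δ = 716.5/3440.065 = 0.208281 rad, θ = 106° → φ = 48.052°, λ = 132.133°.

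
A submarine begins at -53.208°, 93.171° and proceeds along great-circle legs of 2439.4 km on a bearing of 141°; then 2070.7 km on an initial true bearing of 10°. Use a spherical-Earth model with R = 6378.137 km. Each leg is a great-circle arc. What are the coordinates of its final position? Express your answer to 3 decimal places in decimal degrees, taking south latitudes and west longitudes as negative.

Apply the spherical direct solution leg by leg, carrying full precision between legs.
Leg 1: from (-53.208°, 93.171°), δ = 2439.4/6378.137 = 0.382463 rad, θ = 141° → φ = -66.443°, λ = 129.162°.
Leg 2: from (-66.443°, 129.162°), δ = 2070.7/6378.137 = 0.324656 rad, θ = 10° → φ = -48.007°, λ = 133.911°.

latitude -48.007°, longitude 133.911°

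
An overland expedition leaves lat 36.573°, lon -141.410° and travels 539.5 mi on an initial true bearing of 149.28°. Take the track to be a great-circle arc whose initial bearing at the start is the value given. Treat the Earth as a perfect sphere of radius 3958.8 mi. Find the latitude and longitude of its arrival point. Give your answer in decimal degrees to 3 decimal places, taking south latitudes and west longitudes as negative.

latitude 29.770°, longitude -136.824°

Angular distance δ = d/R = 539.5 / 3958.8 = 0.136279 rad.
Start latitude φ₁ = 0.638319 rad; initial bearing θ = 2.605428 rad.
sin φ₂ = sin φ₁ cos δ + cos φ₁ sin δ cos θ = (0.595846)(0.990728) + (0.803098)(0.135857)(-0.859674) = 0.496526
φ₂ = asin(0.496526) = 0.519592 rad = 29.770°.
Then Δλ = atan2(0.055736, 0.694875) = 0.080039 rad, from sin θ sin δ cos φ₁ over cos δ − sin φ₁ sin φ₂.
λ₂ = λ₁ + Δλ = -136.824°.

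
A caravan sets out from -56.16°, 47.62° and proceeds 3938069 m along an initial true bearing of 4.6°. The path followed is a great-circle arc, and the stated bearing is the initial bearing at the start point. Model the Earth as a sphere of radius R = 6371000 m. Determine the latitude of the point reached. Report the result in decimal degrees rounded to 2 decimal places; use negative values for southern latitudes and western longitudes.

latitude -20.81°

Central angle δ = d/R = 0.618124 rad.
With φ₁ = -56.16° = -0.980177 rad and θ = 4.6° = 0.080285 rad:
Applying the spherical law of cosines for sides, sin φ₂ = sin φ₁ cos δ + cos φ₁ sin δ cos θ = -0.355234, so φ₂ = -20.81°.
Then Δλ = atan2(0.025881, 0.519911) = 0.049739 rad, from sin θ sin δ cos φ₁ over cos δ − sin φ₁ sin φ₂.
λ₂ = λ₁ + Δλ = 50.47°.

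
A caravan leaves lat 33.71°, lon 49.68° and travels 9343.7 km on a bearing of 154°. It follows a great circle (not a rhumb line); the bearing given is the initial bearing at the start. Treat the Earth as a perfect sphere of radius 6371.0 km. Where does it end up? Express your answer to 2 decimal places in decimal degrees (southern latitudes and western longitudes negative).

The arc subtends δ = 9343.7/6371 = 1.466599 rad at the centre.
Converting: φ₁ = 0.588350 rad, θ = 2.687807 rad.
Applying the spherical law of cosines for sides, sin φ₂ = sin φ₁ cos δ + cos φ₁ sin δ cos θ = -0.685889, so φ₂ = -43.31°.
For the longitude increment, Δλ = atan2( sin θ sin δ cos φ₁, cos δ − sin φ₁ sin φ₂ ) = atan2(0.362684, 0.484671) = 36.81°.
Hence λ₂ = 49.68° + 36.81° = 86.49°.

latitude -43.31°, longitude 86.49°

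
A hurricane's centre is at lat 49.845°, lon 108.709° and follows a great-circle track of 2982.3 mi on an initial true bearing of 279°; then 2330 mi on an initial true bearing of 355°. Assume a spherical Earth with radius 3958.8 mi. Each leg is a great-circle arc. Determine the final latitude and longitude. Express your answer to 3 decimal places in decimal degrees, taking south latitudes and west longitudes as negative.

Apply the spherical direct solution leg by leg, carrying full precision between legs.
Leg 1: from (49.845°, 108.709°), δ = 2982.3/3958.8 = 0.753334 rad, θ = 279° → φ = 38.792°, λ = 48.613°.
Leg 2: from (38.792°, 48.613°), δ = 2330/3958.8 = 0.588562 rad, θ = 355° → φ = 72.203°, λ = 39.504°.

latitude 72.203°, longitude 39.504°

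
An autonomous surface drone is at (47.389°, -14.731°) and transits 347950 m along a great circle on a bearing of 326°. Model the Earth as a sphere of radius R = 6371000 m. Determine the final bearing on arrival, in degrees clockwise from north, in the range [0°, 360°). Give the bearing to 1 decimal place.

final bearing 324.0°

δ = 347950/6371000 = 0.054615 rad (3.1292°).
With φ₁ = 47.389° = 0.827094 rad and θ = 326° = 5.689773 rad:
Destination latitude: φ₂ = arcsin( sin φ₁ cos δ + cos φ₁ sin δ cos θ ) = arcsin(0.765508) = 49.952°.
Then Δλ = atan2(-0.020666, 0.435120) = -0.047459 rad, from sin θ sin δ cos φ₁ over cos δ − sin φ₁ sin φ₂.
Hence λ₂ = -14.731° + -2.719° = -17.450°.
The forward bearing on arrival equals the back-azimuth from the destination plus 180°.
Back-azimuth from P₂ (50.0°, -17.5°) to P₁ (47.4°, -14.7°), with Δλ' = λ₁ − λ₂ = 2.7°: atan2( sin Δλ' cos φ₁ , cos φ₂ sin φ₁ − sin φ₂ cos φ₁ cos Δλ' ) = 144.0°.
Final bearing = (144.0° + 180°) mod 360° = 324.0°.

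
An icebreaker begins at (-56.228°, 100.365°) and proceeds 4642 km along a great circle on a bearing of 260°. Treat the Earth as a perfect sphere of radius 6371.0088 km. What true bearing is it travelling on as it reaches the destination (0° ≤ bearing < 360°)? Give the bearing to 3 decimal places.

δ = 4642/6371.0088 = 0.728613 rad (41.7465°).
With φ₁ = -56.228° = -0.981364 rad and θ = 260° = 4.537856 rad:
Applying the spherical law of cosines for sides, sin φ₂ = sin φ₁ cos δ + cos φ₁ sin δ cos θ = -0.684472, so φ₂ = -43.194°.
For the longitude increment, Δλ = atan2( sin θ sin δ cos φ₁, cos δ − sin φ₁ sin φ₂ ) = atan2(-0.364508, 0.177127) = -64.083°.
λ₂ = λ₁ + Δλ = 36.282°.
The forward bearing on arrival equals the back-azimuth from the destination plus 180°.
Back-azimuth from P₂ (-43.194°, 36.282°) to P₁ (-56.228°, 100.365°), with Δλ' = λ₁ − λ₂ = 64.083°: atan2( sin Δλ' cos φ₁ , cos φ₂ sin φ₁ − sin φ₂ cos φ₁ cos Δλ' ) = 131.331°.
Final bearing = (131.331° + 180°) mod 360° = 311.331°.

final bearing 311.331°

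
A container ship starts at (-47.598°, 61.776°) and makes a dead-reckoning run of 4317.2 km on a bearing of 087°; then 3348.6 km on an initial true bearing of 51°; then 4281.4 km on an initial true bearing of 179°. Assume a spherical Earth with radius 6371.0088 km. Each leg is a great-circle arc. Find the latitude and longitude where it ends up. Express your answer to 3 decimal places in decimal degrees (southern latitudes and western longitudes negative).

Apply the spherical direct solution leg by leg, carrying full precision between legs.
Leg 1: from (-47.598°, 61.776°), δ = 4317.2/6371.0088 = 0.677632 rad, θ = 87° → φ = -33.584°, λ = 110.500°.
Leg 2: from (-33.584°, 110.500°), δ = 3348.6/6371.0088 = 0.525600 rad, θ = 51° → φ = -12.442°, λ = 134.034°.
Leg 3: from (-12.442°, 134.034°), δ = 4281.4/6371.0088 = 0.672013 rad, θ = 179° → φ = -50.937°, λ = 135.022°.

latitude -50.937°, longitude 135.022°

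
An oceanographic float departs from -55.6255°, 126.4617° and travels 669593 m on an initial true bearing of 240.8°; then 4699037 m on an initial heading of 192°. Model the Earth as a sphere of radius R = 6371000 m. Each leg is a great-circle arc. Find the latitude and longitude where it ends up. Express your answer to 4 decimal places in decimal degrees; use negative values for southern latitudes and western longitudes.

Apply the spherical direct solution leg by leg, carrying full precision between legs.
Leg 1: from (-55.6255°, 126.4617°), δ = 669593/6371000 = 0.105100 rad, θ = 240.8° → φ = -58.1798°, λ = 116.4597°.
Leg 2: from (-58.1798°, 116.4597°), δ = 4699037/6371000 = 0.737567 rad, θ = 192° → φ = -77.3430°, λ = -23.8894°.

latitude -77.3430°, longitude -23.8894°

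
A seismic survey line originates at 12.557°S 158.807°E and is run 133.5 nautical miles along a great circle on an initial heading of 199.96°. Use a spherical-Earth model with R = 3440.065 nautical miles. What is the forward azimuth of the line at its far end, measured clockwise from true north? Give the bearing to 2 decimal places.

final bearing 200.14°

δ = 133.5/3440.065 = 0.038807 rad (2.2235°).
Start latitude φ₁ = -0.219161 rad; initial bearing θ = 3.489960 rad.
sin φ₂ = sin φ₁ cos δ + cos φ₁ sin δ cos θ = (-0.217411)(0.999247) + (0.976080)(0.038798)(-0.939931) = -0.252842
φ₂ = asin(-0.252842) = -0.255616 rad = -14.646°.
Then Δλ = atan2(-0.012927, 0.944277) = -0.013689 rad, from sin θ sin δ cos φ₁ over cos δ − sin φ₁ sin φ₂.
λ₂ = 158.807° + -0.784° = 158.023°.
The forward bearing on arrival equals the back-azimuth from the destination plus 180°.
Back-azimuth from P₂ (-14.65°, 158.02°) to P₁ (-12.56°, 158.81°), with Δλ' = λ₁ − λ₂ = 0.78°: atan2( sin Δλ' cos φ₁ , cos φ₂ sin φ₁ − sin φ₂ cos φ₁ cos Δλ' ) = 20.14°.
Final bearing = (20.14° + 180°) mod 360° = 200.14°.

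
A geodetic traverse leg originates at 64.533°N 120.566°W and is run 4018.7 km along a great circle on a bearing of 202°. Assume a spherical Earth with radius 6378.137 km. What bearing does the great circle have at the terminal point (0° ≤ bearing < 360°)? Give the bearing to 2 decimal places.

final bearing 190.68°

Central angle δ = d/R = 0.630074 rad.
With φ₁ = 64.533° = 1.126313 rad and θ = 202° = 3.525565 rad:
Applying the spherical law of cosines for sides, sin φ₂ = sin φ₁ cos δ + cos φ₁ sin δ cos θ = 0.494570, so φ₂ = 29.641°.
For the longitude increment, Δλ = atan2( sin θ sin δ cos φ₁, cos δ − sin φ₁ sin φ₂ ) = atan2(-0.094908, 0.361470) = -14.712°.
Hence λ₂ = -120.566° + -14.712° = -135.278°.
The forward bearing on arrival equals the back-azimuth from the destination plus 180°.
Back-azimuth from P₂ (29.64°, -135.28°) to P₁ (64.53°, -120.57°), with Δλ' = λ₁ − λ₂ = 14.71°: atan2( sin Δλ' cos φ₁ , cos φ₂ sin φ₁ − sin φ₂ cos φ₁ cos Δλ' ) = 10.68°.
Final bearing = (10.68° + 180°) mod 360° = 190.68°.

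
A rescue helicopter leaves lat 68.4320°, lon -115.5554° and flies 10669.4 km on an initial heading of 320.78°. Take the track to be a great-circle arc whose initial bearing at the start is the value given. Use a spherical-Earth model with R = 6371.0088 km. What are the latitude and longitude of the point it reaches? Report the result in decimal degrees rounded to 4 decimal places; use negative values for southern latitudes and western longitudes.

latitude 10.7673°, longitude 104.2485°

δ = 10669.4/6371.0088 = 1.674680 rad (95.9521°).
Converting: φ₁ = 1.194364 rad, θ = 5.598667 rad.
Applying the spherical law of cosines for sides, sin φ₂ = sin φ₁ cos δ + cos φ₁ sin δ cos θ = 0.186821, so φ₂ = 10.7673°.
For the longitude increment, Δλ = atan2( sin θ sin δ cos φ₁, cos δ − sin φ₁ sin φ₂ ) = atan2(-0.231184, -0.277437) = -140.1961°.
λ₂ = -115.5554° + -140.1961° = -255.7515°, normalized to (−180°, 180°] → 104.2485°.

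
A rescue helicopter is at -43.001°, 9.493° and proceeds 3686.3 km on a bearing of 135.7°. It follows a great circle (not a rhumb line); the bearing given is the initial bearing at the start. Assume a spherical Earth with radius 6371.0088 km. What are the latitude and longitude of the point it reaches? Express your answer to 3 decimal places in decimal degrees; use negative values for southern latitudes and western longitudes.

Angular distance δ = d/R = 3686.3 / 6371.0088 = 0.578605 rad.
With φ₁ = -43.001° = -0.750509 rad and θ = 135.7° = 2.368412 rad:
Destination latitude: φ₂ = arcsin( sin φ₁ cos δ + cos φ₁ sin δ cos θ ) = arcsin(-0.857231) = -59.007°.
Δλ = atan2( sin θ sin δ cos φ₁ , cos δ − sin φ₁ sin φ₂ ) = atan2(0.279324, 0.252585) = 0.835625 rad = 47.878°.
λ₂ = λ₁ + Δλ = 57.371°.

latitude -59.007°, longitude 57.371°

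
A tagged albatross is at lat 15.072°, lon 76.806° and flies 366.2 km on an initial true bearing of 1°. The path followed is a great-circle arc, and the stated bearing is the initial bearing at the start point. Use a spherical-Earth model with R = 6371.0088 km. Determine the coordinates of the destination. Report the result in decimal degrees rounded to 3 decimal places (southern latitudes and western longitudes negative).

latitude 18.365°, longitude 76.867°

δ = 366.2/6371.0088 = 0.057479 rad (3.2933°).
With φ₁ = 15.072° = 0.263056 rad and θ = 1° = 0.017453 rad:
Destination latitude: φ₂ = arcsin( sin φ₁ cos δ + cos φ₁ sin δ cos θ ) = arcsin(0.315066) = 18.365°.
For the longitude increment, Δλ = atan2( sin θ sin δ cos φ₁, cos δ − sin φ₁ sin φ₂ ) = atan2(0.000968, 0.916421) = 0.061°.
λ₂ = λ₁ + Δλ = 76.867°.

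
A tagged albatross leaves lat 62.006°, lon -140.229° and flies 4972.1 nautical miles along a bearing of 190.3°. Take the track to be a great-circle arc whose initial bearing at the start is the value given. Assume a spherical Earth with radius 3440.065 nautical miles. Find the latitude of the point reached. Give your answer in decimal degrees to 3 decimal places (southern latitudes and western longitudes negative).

δ = 4972.1/3440.065 = 1.445351 rad (82.8125°).
Converting: φ₁ = 1.082209 rad, θ = 3.321362 rad.
sin φ₂ = sin φ₁ cos δ + cos φ₁ sin δ cos θ = (0.882997)(0.125117) + (0.469379)(0.992142)(-0.983885) = -0.347708
φ₂ = asin(-0.347708) = -0.355126 rad = -20.347°.
Δλ = atan2( sin θ sin δ cos φ₁ , cos δ − sin φ₁ sin φ₂ ) = atan2(-0.083267, 0.432142) = -0.190350 rad = -10.906°.
Hence λ₂ = -140.229° + -10.906° = -151.135°.

latitude -20.347°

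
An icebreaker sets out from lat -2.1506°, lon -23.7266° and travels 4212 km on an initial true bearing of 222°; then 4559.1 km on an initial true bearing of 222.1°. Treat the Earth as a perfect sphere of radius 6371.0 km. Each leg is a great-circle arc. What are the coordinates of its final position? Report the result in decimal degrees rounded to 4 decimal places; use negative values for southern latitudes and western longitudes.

Apply the spherical direct solution leg by leg, carrying full precision between legs.
Leg 1: from (-2.1506°, -23.7266°), δ = 4212/6371 = 0.661121 rad, θ = 222° → φ = -29.0512°, λ = -51.7594°.
Leg 2: from (-29.0512°, -51.7594°), δ = 4559.1/6371 = 0.715602 rad, θ = 222.1° → φ = -52.3746°, λ = -97.8532°.

latitude -52.3746°, longitude -97.8532°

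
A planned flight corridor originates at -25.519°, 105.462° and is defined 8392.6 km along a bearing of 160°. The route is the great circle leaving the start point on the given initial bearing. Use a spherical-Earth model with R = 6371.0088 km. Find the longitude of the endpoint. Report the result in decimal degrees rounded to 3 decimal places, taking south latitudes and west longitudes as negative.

δ = 8392.6/6371.0088 = 1.317311 rad (75.4764°).
Start latitude φ₁ = -0.445391 rad; initial bearing θ = 2.792527 rad.
Destination latitude: φ₂ = arcsin( sin φ₁ cos δ + cos φ₁ sin δ cos θ ) = arcsin(-0.928958) = -68.273°.
Then Δλ = atan2(0.298790, -0.149425) = 2.034525 rad, from sin θ sin δ cos φ₁ over cos δ − sin φ₁ sin φ₂.
λ₂ = 105.462° + 116.570° = 222.032°, normalized to (−180°, 180°] → -137.968°.

longitude -137.968°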